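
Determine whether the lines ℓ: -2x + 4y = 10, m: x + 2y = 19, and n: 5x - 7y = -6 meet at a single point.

No

Intersecting ℓ and m: solving the 2×2 system gives (x, y) = (7, 6).
Substitute into n: (5)(7) + (-7)(6) = -7.
But n requires -6 ≠ -7, so the three lines have no common point.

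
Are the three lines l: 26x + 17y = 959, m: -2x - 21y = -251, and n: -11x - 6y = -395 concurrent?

Intersecting l and m: solving the 2×2 system gives (x, y) = (31, 9).
Substitute into n: (-11)(31) + (-6)(9) = -395.
This equals -395, so (31, 9) lies on all three lines and they are concurrent.

Yes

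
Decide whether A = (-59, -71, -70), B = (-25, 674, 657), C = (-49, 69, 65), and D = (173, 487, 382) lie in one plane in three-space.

Yes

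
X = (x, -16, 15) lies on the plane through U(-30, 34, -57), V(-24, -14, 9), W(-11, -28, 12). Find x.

A normal to the plane is n = UV × UW = (780, 840, 540).
X lies in the plane iff n · UX = 0.
This gives (780)x + (20280) = 0, so x = -26.

-26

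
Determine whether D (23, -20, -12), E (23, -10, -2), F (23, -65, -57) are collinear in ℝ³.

DE = (0, 10, 10), DF = (0, -45, -45).
Each component of DF is -9/2 times the corresponding component of DE, so DF = -9/2·DE and the points are collinear.

Yes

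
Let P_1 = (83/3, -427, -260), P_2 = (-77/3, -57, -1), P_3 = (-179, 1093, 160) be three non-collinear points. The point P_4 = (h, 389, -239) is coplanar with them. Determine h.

The plane through P_1, P_2, P_3 has equation −238280x − (93380/3)y − 4600z = 23684020/3.
Substituting P_4: (-238280)h + (-33026620/3) = 23684020/3, so h = -238/3.

-238/3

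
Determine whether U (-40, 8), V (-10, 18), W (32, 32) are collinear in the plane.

UV = (30, 10), UW = (72, 24).
Twice the signed area of △UVW is (30)(24) − (10)(72) = 0.
The triangle is degenerate (zero area), so the points are collinear.

Yes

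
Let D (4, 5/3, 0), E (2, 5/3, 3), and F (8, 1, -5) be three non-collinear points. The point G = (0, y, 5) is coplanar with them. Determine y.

Coplanarity requires DE · (DF × DG) = 0.
DE = (-2, 0, 3), DF = (4, -2/3, -5); the triple product is linear in y with coefficient 2 and constant term -14/3.
Setting it to zero: y = 7/3.

7/3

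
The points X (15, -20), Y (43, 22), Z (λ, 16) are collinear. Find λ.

39

The three points are collinear iff det[XY; XZ] = 0.
This determinant is linear in λ: (-42)λ + (1638) = 0, so λ = 39.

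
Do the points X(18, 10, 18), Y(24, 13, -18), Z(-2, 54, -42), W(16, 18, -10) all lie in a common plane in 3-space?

A normal to the plane through X, Y, Z is n = XY × XZ = (1404, 1080, 324).
The plane has equation n·P = 41904. For W: n·W = 38664.
38664 ≠ 41904, so W is off the plane.

No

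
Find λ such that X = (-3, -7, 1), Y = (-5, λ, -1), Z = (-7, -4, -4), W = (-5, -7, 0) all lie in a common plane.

-6

Coplanarity ⇔ det[XY; XZ; XW] = 0.
Expanding, this is linear in λ: (6)λ + (36) = 0.
So λ = -6.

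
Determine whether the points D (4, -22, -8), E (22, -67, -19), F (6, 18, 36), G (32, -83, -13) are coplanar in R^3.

No

The four points are coplanar iff the 3×3 determinant with rows DE, DF, DG is zero.
Rows: (18, -45, -11), (2, 40, 44), (28, -61, -5).
Expanding along the first row: (18)(2484) − (-45)(-1242) + (-11)(-1242) = 2484.
Nonzero ⇒ not coplanar.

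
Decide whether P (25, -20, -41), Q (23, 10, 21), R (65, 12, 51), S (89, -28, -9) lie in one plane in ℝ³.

With P as base: PQ = (-2, 30, 62), PR = (40, 32, 92), PS = (64, -8, 32).
PR × PS = (1760, 4608, -2368).
PQ · (PR × PS) = -12096.
Since -12096 ≠ 0, the four points are not coplanar.

No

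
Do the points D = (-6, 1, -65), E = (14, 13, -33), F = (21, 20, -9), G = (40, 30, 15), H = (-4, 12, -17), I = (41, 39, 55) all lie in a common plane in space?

The plane through D, E, F has normal n = DE × DF = (64, -256, 56) and equation n·P = -4280.
Checking the remaining points: n·G = -4280, n·H = -4280, n·I = -4280.
All equal -4280, so all 6 points lie in one plane.

Yes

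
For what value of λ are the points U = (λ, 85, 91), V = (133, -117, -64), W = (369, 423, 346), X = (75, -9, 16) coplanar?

Coplanarity ⇔ det[UV; UW; UX] = 0.
Expanding, this is linear in λ: (1080)λ + (-331560) = 0.
So λ = 307.

307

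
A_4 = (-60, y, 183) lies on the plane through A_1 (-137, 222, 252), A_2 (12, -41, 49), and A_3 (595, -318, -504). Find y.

198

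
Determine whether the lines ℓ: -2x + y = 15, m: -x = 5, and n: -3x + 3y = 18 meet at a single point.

No

Intersecting ℓ and m: solving the 2×2 system gives (x, y) = (-5, 5).
Substitute into n: (-3)(-5) + (3)(5) = 30.
But n requires 18 ≠ 30, so the three lines have no common point.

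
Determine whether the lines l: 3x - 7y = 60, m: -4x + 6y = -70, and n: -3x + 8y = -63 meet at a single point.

Yes

The three lines meet at one point iff the augmented coefficient matrix [aᵢ bᵢ cᵢ] has rank < 3, i.e. its determinant vanishes.
Here the determinant is 0.
It vanishes, so the lines are concurrent at (13, -3).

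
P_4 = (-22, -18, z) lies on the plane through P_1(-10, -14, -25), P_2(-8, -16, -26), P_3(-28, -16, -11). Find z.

The plane through P_1, P_2, P_3 has equation −30x − 10y − 40z = 1440.
Substituting P_4: (-40)z + (840) = 1440, so z = -15.

-15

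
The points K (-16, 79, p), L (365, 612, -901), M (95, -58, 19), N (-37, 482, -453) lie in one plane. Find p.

Coplanarity ⇔ det[KL; KM; KN] = 0.
Expanding, this is linear in p: (234240)p + (9603840) = 0.
So p = -41.

-41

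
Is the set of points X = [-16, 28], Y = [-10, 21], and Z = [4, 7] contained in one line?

No

XY = (6, -7), XZ = (20, -21).
If collinear, XZ would be a scalar multiple of XY. But (6)·(-21) ≠ (-7)·(20) (difference 14), so they are not parallel; the points are not collinear.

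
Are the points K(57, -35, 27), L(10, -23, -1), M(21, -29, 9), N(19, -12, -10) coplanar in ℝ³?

Yes

A normal to the plane through K, L, M is n = KL × KM = (-48, 162, 150).
The plane has equation n·P = -4356. For N: n·N = -4356.
Equal, so N lies in the plane and all four are coplanar.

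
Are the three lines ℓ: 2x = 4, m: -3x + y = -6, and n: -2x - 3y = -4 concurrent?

The three lines meet at one point iff the augmented coefficient matrix [aᵢ bᵢ cᵢ] has rank < 3, i.e. its determinant vanishes.
Here the determinant is 0.
It vanishes, so the lines are concurrent at (2, 0).

Yes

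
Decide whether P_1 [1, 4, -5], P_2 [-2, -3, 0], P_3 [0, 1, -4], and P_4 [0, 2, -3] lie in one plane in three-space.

The four points are coplanar iff the 3×3 determinant with rows P_1P_2, P_1P_3, P_1P_4 is zero.
Rows: (-3, -7, 5), (-1, -3, 1), (-1, -2, 2).
Expanding along the first row: (-3)(-4) − (-7)(-1) + (5)(-1) = 0.
Zero determinant ⇒ coplanar.

Yes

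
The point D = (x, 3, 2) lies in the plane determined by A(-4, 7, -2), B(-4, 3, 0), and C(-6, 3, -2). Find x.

-2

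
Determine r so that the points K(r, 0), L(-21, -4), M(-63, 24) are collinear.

-27

The three points are collinear iff det[KL; KM] = 0.
This determinant is linear in r: (-28)r + (-756) = 0, so r = -27.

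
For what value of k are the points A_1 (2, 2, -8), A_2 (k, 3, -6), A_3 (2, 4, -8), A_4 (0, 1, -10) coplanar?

Normal to plane A_1A_3A_4: n = (-4, 0, 4); plane equation n·P = -40.
Requiring n·A_2 = -40: (-4)k + (-24) = -40.
So k = 4.

4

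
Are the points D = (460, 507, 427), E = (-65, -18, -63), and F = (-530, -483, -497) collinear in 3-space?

Yes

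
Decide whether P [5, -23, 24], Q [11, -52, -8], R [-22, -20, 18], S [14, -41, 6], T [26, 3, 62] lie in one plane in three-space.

Yes

The plane through P, Q, R has normal n = PQ × PR = (270, 900, -765) and equation n·X = -37710.
Checking the remaining points: n·S = -37710, n·T = -37710.
All equal -37710, so all 5 points lie in one plane.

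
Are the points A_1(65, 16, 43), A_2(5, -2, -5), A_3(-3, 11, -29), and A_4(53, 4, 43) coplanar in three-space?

The four points are coplanar iff the 3×3 determinant with rows A_1A_2, A_1A_3, A_1A_4 is zero.
Rows: (-60, -18, -48), (-68, -5, -72), (-12, -12, 0).
Expanding along the first row: (-60)(-864) − (-18)(-864) + (-48)(756) = 0.
Zero determinant ⇒ coplanar.

Yes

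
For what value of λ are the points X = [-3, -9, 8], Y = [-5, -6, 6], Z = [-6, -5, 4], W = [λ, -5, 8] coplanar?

-5

The points are coplanar iff XY · (XZ × XW) = 0.
Expanding, this is linear in λ: (-4)λ + (-20) = 0.
So λ = -5.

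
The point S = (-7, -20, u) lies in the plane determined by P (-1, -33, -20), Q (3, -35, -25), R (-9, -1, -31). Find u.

-20

Coplanarity requires PQ · (PR × PS) = 0.
PQ = (4, -2, -5), PR = (-8, 32, -11); the triple product is linear in u with coefficient 112 and constant term 2240.
Setting it to zero: u = -20.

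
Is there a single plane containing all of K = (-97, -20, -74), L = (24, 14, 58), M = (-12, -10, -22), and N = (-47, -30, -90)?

Yes

The four points are coplanar iff the 3×3 determinant with rows KL, KM, KN is zero.
Rows: (121, 34, 132), (85, 10, 52), (50, -10, -16).
Expanding along the first row: (121)(360) − (34)(-3960) + (132)(-1350) = 0.
Zero determinant ⇒ coplanar.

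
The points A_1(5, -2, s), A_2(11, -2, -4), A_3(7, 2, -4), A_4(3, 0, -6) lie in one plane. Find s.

-6

Coplanarity ⇔ det[A_1A_2; A_1A_3; A_1A_4] = 0.
Expanding, this is linear in s: (-24)s + (-144) = 0.
So s = -6.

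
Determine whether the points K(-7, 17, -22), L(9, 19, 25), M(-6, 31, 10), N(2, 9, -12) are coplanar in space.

No

A normal to the plane through K, L, M is n = KL × KM = (-594, -465, 222).
The plane has equation n·P = -8631. For N: n·N = -8037.
-8037 ≠ -8631, so N is off the plane.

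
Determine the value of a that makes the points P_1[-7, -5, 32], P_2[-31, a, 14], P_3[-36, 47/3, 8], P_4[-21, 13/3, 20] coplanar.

Coplanarity ⇔ det[P_1P_2; P_1P_3; P_1P_4] = 0.
Expanding, this is linear in a: (-12)a + (180) = 0.
So a = 15.

15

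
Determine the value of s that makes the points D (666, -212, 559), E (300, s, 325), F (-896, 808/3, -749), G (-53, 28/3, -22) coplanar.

-100

Coplanarity ⇔ det[DE; DF; DG] = 0.
Expanding, this is linear in s: (32930)s + (3293000) = 0.
So s = -100.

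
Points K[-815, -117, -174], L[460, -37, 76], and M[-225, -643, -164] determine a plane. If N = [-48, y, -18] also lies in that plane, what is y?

-39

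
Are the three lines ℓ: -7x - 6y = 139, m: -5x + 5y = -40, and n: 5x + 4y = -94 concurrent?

No

The three lines meet at one point iff the augmented coefficient matrix [aᵢ bᵢ cᵢ] has rank < 3, i.e. its determinant vanishes.
Here the determinant is -65.
Nonzero, so no common point exists.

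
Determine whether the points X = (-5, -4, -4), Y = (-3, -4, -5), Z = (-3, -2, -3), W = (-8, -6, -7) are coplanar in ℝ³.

No

A normal to the plane through X, Y, Z is n = XY × XZ = (2, -4, 4).
The plane has equation n·P = -10. For W: n·W = -20.
-20 ≠ -10, so W is off the plane.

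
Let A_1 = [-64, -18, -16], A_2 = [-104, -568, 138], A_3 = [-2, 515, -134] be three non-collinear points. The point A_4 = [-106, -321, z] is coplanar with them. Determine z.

The plane through A_1, A_2, A_3 has equation −17182x + 4828y + 12780z = 808264.
Substituting A_4: (12780)z + (271504) = 808264, so z = 42.

42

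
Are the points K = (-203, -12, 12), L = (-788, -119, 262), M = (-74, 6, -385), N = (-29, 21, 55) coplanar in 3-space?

A normal to the plane through K, L, M is n = KL × KM = (37979, -199995, 3273).
The plane has equation n·P = -5270521. For N: n·N = -5121271.
-5121271 ≠ -5270521, so N is off the plane.

No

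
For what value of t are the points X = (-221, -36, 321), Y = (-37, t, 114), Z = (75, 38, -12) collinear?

Direction XZ = (296, 74, -333). From the x-coordinate of Y, the parameter along the line is τ = (-37 − (-221))/296 = 23/37.
Then t = (-36) + 23/37·(74) = 10.

10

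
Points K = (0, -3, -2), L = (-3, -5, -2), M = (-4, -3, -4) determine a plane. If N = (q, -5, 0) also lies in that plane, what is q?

1

Coplanarity requires KL · (KM × KN) = 0.
KL = (-3, -2, 0), KM = (-4, 0, -2); the triple product is linear in q with coefficient 4 and constant term -4.
Setting it to zero: q = 1.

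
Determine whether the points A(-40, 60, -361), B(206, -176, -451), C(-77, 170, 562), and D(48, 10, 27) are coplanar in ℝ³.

Yes

The four points are coplanar iff the 3×3 determinant with rows AB, AC, AD is zero.
Rows: (246, -236, -90), (-37, 110, 923), (88, -50, 388).
Expanding along the first row: (246)(88830) − (-236)(-95580) + (-90)(-7830) = 0.
Zero determinant ⇒ coplanar.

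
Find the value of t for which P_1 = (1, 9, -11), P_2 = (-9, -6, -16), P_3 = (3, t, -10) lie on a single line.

Direction P_1P_2 = (-10, -15, -5). From the x-coordinate of P_3, the parameter along the line is τ = (3 − 1)/(-10) = -1/5.
Then t = 9 + (-1/5)·(-15) = 12.

12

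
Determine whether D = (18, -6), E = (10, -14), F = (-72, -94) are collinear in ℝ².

No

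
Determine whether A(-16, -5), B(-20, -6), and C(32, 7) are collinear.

AB = (-4, -1), AC = (48, 12).
det[AB; AC] = (-4)(12) − (-1)(48) = 0.
The determinant is zero, so the points are collinear.

Yes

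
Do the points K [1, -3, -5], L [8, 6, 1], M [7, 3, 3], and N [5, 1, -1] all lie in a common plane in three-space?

A normal to the plane through K, L, M is n = KL × KM = (36, -20, -12).
The plane has equation n·P = 156. For N: n·N = 172.
172 ≠ 156, so N is off the plane.

No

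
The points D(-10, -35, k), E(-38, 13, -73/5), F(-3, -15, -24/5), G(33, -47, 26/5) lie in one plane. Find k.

-37/5

The points are coplanar iff DE · (DF × DG) = 0.
Expanding, this is linear in k: (112)k + (4144/5) = 0.
So k = -37/5.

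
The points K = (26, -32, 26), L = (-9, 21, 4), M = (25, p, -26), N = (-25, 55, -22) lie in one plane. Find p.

1

Coplanarity ⇔ det[KL; KM; KN] = 0.
Expanding, this is linear in p: (558)p + (-558) = 0.
So p = 1.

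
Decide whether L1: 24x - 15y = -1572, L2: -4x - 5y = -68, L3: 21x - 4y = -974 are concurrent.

Intersecting L1 and L2: solving the 2×2 system gives (x, y) = (-38, 44).
Substitute into L3: (21)(-38) + (-4)(44) = -974.
This equals -974, so (-38, 44) lies on all three lines and they are concurrent.

Yes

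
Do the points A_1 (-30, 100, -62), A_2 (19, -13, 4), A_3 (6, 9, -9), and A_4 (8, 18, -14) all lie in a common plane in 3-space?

With A_1 as base: A_1A_2 = (49, -113, 66), A_1A_3 = (36, -91, 53), A_1A_4 = (38, -82, 48).
A_1A_3 × A_1A_4 = (-22, 286, 506).
A_1A_2 · (A_1A_3 × A_1A_4) = 0.
The scalar triple product vanishes, so the four points are coplanar.

Yes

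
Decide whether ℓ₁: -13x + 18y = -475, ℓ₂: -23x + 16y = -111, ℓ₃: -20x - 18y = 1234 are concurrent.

Intersecting ℓ₁ and ℓ₂: solving the 2×2 system gives (x, y) = (-2801/103, -4741/103).
Substitute into ℓ₃: (-20)(-2801/103) + (-18)(-4741/103) = 141358/103.
But ℓ₃ requires 1234 ≠ 141358/103, so the three lines have no common point.

No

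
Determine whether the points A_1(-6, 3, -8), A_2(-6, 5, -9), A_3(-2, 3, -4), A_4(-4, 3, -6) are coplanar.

Yes

A normal to the plane through A_1, A_2, A_3 is n = A_1A_2 × A_1A_3 = (8, -4, -8).
The plane has equation n·P = 4. For A_4: n·A_4 = 4.
Equal, so A_4 lies in the plane and all four are coplanar.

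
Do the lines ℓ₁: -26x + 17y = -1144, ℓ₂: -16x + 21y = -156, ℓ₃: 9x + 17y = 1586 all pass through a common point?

Yes

Intersecting ℓ₁ and ℓ₂: solving the 2×2 system gives (x, y) = (78, 52).
Substitute into ℓ₃: (9)(78) + (17)(52) = 1586.
This equals 1586, so (78, 52) lies on all three lines and they are concurrent.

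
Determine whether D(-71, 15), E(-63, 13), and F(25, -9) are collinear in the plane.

Yes

DE = (8, -2), DF = (96, -24).
Twice the signed area of △DEF is (8)(-24) − (-2)(96) = 0.
The triangle is degenerate (zero area), so the points are collinear.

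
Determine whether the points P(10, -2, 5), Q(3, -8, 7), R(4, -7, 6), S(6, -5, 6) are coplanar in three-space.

The four points are coplanar iff the 3×3 determinant with rows PQ, PR, PS is zero.
Rows: (-7, -6, 2), (-6, -5, 1), (-4, -3, 1).
Expanding along the first row: (-7)(-2) − (-6)(-2) + (2)(-2) = -2.
Nonzero ⇒ not coplanar.

No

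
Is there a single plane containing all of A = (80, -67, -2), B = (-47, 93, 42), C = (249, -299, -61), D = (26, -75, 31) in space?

No

A normal to the plane through A, B, C is n = AB × AC = (768, -57, 2424).
The plane has equation n·P = 60411. For D: n·D = 99387.
99387 ≠ 60411, so D is off the plane.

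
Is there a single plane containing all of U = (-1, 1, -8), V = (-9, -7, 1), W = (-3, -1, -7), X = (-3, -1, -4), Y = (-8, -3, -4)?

No

The plane through U, V, W has normal n = UV × UW = (10, -10, 0) and equation n·P = -20.
Checking the remaining points: n·X = -20, n·Y = -50.
Since n·Y = -50 ≠ -20, Y is off the plane and the points are not all coplanar.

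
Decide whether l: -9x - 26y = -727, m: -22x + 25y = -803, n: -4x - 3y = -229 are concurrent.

Intersecting l and m: solving the 2×2 system gives (x, y) = (49, 11).
Substitute into n: (-4)(49) + (-3)(11) = -229.
This equals -229, so (49, 11) lies on all three lines and they are concurrent.

Yes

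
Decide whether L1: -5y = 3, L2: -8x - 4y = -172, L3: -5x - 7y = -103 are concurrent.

No

Intersecting L1 and L2: solving the 2×2 system gives (x, y) = (109/5, -3/5).
Substitute into L3: (-5)(109/5) + (-7)(-3/5) = -524/5.
But L3 requires -103 ≠ -524/5, so the three lines have no common point.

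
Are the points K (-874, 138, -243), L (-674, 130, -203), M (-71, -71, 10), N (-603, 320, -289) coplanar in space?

No

With K as base: KL = (200, -8, 40), KM = (803, -209, 253), KN = (271, 182, -46).
KM × KN = (-36432, 105501, 202785).
KL · (KM × KN) = -19008.
Since -19008 ≠ 0, the four points are not coplanar.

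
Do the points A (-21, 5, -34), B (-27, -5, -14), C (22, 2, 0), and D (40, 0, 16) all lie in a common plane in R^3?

A normal to the plane through A, B, C is n = AB × AC = (-280, 1064, 448).
The plane has equation n·P = -4032. For D: n·D = -4032.
Equal, so D lies in the plane and all four are coplanar.

Yes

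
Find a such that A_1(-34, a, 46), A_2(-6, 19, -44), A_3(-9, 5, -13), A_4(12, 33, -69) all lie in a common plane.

-25

The points are coplanar iff A_1A_2 · (A_1A_3 × A_1A_4) = 0.
Expanding, this is linear in a: (-483)a + (-12075) = 0.
So a = -25.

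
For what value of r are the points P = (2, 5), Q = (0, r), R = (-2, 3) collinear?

4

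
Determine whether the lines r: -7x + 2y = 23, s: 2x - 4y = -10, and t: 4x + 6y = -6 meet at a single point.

Lines aᵢx + bᵢy = cᵢ with pairwise distinct directions are concurrent exactly when det[aᵢ bᵢ cᵢ] = 0.
Here the determinant is 0.
It vanishes, so the lines are concurrent at (-3, 1).

Yes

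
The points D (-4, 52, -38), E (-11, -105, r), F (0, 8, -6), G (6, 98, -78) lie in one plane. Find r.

Normal to plane DFG: n = (288, 480, 624); plane equation n·P = 96.
Requiring n·E = 96: (624)r + (-53568) = 96.
So r = 86.

86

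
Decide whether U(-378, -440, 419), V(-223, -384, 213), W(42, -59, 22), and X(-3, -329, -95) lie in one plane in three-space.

No

A normal to the plane through U, V, W is n = UV × UW = (56254, -24985, 35535).
The plane has equation n·P = 4618553. For X: n·X = 4675478.
4675478 ≠ 4618553, so X is off the plane.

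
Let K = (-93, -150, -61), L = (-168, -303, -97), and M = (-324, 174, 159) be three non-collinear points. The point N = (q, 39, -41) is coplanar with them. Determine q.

Coplanarity requires KL · (KM × KN) = 0.
KL = (-75, -153, -36), KM = (-231, 324, 220); the triple product is linear in q with coefficient -21996 and constant term 1451736.
Setting it to zero: q = 66.

66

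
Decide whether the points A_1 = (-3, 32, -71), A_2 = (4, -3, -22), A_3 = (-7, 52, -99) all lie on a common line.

A_1A_2 = (7, -35, 49), A_1A_3 = (-4, 20, -28).
Each component of A_1A_3 is -4/7 times the corresponding component of A_1A_2, so A_1A_3 = -4/7·A_1A_2 and the points are collinear.

Yes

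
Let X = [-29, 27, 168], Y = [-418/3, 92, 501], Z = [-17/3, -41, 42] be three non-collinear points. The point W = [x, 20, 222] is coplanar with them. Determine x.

Coplanarity requires XY · (XZ × XW) = 0.
XY = (-331/3, 65, 333), XZ = (70/3, -68, -126); the triple product is linear in x with coefficient 14454 and constant term 785334.
Setting it to zero: x = -163/3.

-163/3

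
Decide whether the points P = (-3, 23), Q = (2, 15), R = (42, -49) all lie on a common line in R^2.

Yes

PQ = (5, -8), PR = (45, -72).
Checking proportionality: PR = 9·PQ, so the vectors are parallel and the points are collinear.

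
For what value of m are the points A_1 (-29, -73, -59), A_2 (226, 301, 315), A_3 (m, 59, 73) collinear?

61

Direction A_1A_2 = (255, 374, 374). From the y-coordinate of A_3, the parameter along the line is τ = (59 − (-73))/374 = 6/17.
Then m = (-29) + 6/17·(255) = 61.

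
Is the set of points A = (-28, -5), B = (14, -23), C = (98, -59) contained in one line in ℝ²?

AB = (42, -18), AC = (126, -54).
Twice the signed area of △ABC is (42)(-54) − (-18)(126) = 0.
The triangle is degenerate (zero area), so the points are collinear.

Yes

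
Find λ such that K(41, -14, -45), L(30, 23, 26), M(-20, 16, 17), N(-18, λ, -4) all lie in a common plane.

5

Coplanarity ⇔ det[KL; KM; KN] = 0.
Expanding, this is linear in λ: (-3649)λ + (18245) = 0.
So λ = 5.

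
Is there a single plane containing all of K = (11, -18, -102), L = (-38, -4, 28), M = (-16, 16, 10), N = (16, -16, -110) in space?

Yes

A normal to the plane through K, L, M is n = KL × KM = (-2852, 1978, -1288).
The plane has equation n·P = 64400. For N: n·N = 64400.
Equal, so N lies in the plane and all four are coplanar.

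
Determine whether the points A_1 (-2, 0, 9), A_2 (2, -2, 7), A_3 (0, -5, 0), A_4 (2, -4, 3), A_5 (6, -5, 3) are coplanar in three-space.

Yes

The plane through A_1, A_2, A_3 has normal n = A_1A_2 × A_1A_3 = (8, 32, -16) and equation n·P = -160.
Checking the remaining points: n·A_4 = -160, n·A_5 = -160.
All equal -160, so all 5 points lie in one plane.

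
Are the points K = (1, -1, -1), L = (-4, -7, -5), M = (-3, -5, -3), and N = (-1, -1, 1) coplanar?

The four points are coplanar iff the 3×3 determinant with rows KL, KM, KN is zero.
Rows: (-5, -6, -4), (-4, -4, -2), (-2, 0, 2).
Expanding along the first row: (-5)(-8) − (-6)(-12) + (-4)(-8) = 0.
Zero determinant ⇒ coplanar.

Yes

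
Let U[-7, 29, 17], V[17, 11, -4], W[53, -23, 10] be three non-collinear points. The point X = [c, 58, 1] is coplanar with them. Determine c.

-37

A normal to the plane is n = UV × UW = (-966, -1092, -168).
X lies in the plane iff n · UX = 0.
This gives (-966)c + (-35742) = 0, so c = -37.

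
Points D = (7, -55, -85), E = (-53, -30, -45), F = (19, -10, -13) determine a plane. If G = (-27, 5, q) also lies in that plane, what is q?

11

Coplanarity requires DE · (DF × DG) = 0.
DE = (-60, 25, 40), DF = (12, 45, 72); the triple product is linear in q with coefficient -3000 and constant term 33000.
Setting it to zero: q = 11.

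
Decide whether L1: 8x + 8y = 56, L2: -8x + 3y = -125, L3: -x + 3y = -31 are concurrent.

Intersecting L1 and L2: solving the 2×2 system gives (x, y) = (146/11, -69/11).
Substitute into L3: (-1)(146/11) + (3)(-69/11) = -353/11.
But L3 requires -31 ≠ -353/11, so the three lines have no common point.

No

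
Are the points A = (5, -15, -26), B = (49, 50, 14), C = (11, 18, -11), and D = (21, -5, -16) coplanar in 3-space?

A normal to the plane through A, B, C is n = AB × AC = (-345, -420, 1062).
The plane has equation n·P = -23037. For D: n·D = -22137.
-22137 ≠ -23037, so D is off the plane.

No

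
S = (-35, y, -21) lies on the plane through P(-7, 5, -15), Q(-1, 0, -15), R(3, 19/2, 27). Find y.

The plane through P, Q, R has equation −210x − 252y + 77z = -945.
Substituting S: (-252)y + (5733) = -945, so y = 53/2.

53/2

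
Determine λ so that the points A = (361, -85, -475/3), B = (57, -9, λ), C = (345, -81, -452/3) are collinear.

-38/3

Collinearity requires AB × AC = 0; each component is linear in λ.
The x-component gives (-4)λ + (-152/3) = 0, so λ = -38/3.
The remaining components then also vanish.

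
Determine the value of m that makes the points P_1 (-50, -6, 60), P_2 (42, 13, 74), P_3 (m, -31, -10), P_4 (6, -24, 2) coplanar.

Normal to plane P_1P_2P_4: n = (-850, 6120, -2720); plane equation n·P = -157420.
Requiring n·P_3 = -157420: (-850)m + (-162520) = -157420.
So m = -6.

-6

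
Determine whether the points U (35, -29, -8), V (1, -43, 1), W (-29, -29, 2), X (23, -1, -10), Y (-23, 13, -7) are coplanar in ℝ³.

No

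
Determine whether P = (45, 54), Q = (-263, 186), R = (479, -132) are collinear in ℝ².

Yes

PQ = (-308, 132), PR = (434, -186).
Checking proportionality: PR = -31/22·PQ, so the vectors are parallel and the points are collinear.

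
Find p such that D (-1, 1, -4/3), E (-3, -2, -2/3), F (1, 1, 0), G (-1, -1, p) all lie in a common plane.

0

Normal to plane DEF: n = (-4, 4, 6); plane equation n·P = 0.
Requiring n·G = 0: (6)p + (0) = 0.
So p = 0.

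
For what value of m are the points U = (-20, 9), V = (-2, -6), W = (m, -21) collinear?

16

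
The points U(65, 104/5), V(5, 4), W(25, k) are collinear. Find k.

48/5

Collinearity: (W − U) must be parallel to (V − U) = (-60, -84/5).
Cross-multiplying the components: (k − 104/5)·(-60) = (-40)·(-84/5).
Solving gives k = 48/5.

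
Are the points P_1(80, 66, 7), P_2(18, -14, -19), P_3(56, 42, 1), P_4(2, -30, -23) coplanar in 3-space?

Yes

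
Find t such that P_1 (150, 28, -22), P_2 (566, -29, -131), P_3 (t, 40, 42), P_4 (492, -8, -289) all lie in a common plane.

46

Coplanarity ⇔ det[P_1P_2; P_1P_3; P_1P_4] = 0.
Expanding, this is linear in t: (-11295)t + (519570) = 0.
So t = 46.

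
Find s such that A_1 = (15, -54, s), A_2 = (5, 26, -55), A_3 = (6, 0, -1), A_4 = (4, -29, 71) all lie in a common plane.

85

The points are coplanar iff A_1A_2 · (A_1A_3 × A_1A_4) = 0.
Expanding, this is linear in s: (81)s + (-6885) = 0.
So s = 85.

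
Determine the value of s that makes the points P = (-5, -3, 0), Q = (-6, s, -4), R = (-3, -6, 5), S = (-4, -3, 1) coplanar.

Coplanarity ⇔ det[PQ; PR; PS] = 0.
Expanding, this is linear in s: (3)s + (0) = 0.
So s = 0.

0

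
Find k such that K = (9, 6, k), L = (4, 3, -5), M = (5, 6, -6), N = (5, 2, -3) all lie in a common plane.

Coplanarity ⇔ det[KL; KM; KN] = 0.
Expanding, this is linear in k: (4)k + (4) = 0.
So k = -1.

-1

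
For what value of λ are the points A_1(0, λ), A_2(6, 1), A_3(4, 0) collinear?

The three points are collinear iff det[A_1A_2; A_1A_3] = 0.
This determinant is linear in λ: (-2)λ + (-4) = 0, so λ = -2.

-2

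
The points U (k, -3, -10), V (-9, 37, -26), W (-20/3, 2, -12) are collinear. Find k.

-19/3

Direction VW = (7/3, -35, 14). From the y-coordinate of U, the parameter along the line is τ = (-3 − 37)/(-35) = 8/7.
Then k = (-9) + 8/7·(7/3) = -19/3.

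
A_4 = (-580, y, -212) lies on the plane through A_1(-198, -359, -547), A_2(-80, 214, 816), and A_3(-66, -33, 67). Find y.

Coplanarity requires A_1A_2 · (A_1A_3 × A_1A_4) = 0.
A_1A_2 = (118, 573, 1363), A_1A_3 = (132, 326, 614); the triple product is linear in y with coefficient 107464 and constant term 61469408.
Setting it to zero: y = -572.

-572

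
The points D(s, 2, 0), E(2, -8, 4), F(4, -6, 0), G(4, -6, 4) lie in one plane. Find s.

12

The points are coplanar iff DE · (DF × DG) = 0.
Expanding, this is linear in s: (-8)s + (96) = 0.
So s = 12.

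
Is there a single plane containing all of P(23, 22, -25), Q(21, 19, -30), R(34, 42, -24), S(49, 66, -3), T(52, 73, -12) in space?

No

The plane through P, Q, R has normal n = PQ × PR = (97, -53, -7) and equation n·X = 1240.
Checking the remaining points: n·S = 1276, n·T = 1259.
Since n·S = 1276 ≠ 1240, S is off the plane and the points are not all coplanar.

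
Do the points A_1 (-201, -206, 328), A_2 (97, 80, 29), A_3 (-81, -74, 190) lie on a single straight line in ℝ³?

A_1A_2 = (298, 286, -299), A_1A_3 = (120, 132, -138).
Comparing components 3 and 1: (-299)(120) − (298)(-138) = 5244 ≠ 0, so A_1A_2 and A_1A_3 are not parallel and the points are not collinear.

No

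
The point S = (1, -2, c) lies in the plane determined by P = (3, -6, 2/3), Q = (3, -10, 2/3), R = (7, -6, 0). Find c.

1

The plane through P, Q, R has equation (8/3)x + 16z = 56/3.
Substituting S: (16)c + (8/3) = 56/3, so c = 1.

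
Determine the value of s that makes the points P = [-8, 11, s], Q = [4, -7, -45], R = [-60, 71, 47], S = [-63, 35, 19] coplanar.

-25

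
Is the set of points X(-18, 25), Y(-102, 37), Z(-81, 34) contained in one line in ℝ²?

Yes

XY = (-84, 12), XZ = (-63, 9).
Twice the signed area of △XYZ is (-84)(9) − (12)(-63) = 0.
The triangle is degenerate (zero area), so the points are collinear.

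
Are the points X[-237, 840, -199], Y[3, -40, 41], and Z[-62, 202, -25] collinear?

No

XY = (240, -880, 240), XZ = (175, -638, 174).
XY × XZ = (0, 240, 880).
The cross product is nonzero, so the points do not lie on one line.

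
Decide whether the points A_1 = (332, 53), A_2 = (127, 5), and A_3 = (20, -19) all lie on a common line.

No

A_1A_2 = (-205, -48), A_1A_3 = (-312, -72).
Twice the signed area of △A_1A_2A_3 is (-205)(-72) − (-48)(-312) = -216.
The area is nonzero, so the three points are not collinear.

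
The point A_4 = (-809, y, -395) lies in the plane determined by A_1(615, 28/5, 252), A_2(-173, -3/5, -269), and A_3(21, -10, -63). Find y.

The plane through A_1, A_2, A_3 has equation −(30873/5)x + 61254y + 8610z = -6423183/5.
Substituting A_4: (61254)y + (7971507/5) = -6423183/5, so y = -47.

-47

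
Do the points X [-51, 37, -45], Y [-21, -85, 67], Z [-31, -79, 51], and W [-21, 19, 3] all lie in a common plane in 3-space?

The four points are coplanar iff the 3×3 determinant with rows XY, XZ, XW is zero.
Rows: (30, -122, 112), (20, -116, 96), (30, -18, 48).
Expanding along the first row: (30)(-3840) − (-122)(-1920) + (112)(3120) = 0.
Zero determinant ⇒ coplanar.

Yes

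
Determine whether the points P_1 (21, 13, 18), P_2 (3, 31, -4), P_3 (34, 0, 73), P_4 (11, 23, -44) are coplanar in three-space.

A normal to the plane through P_1, P_2, P_3 is n = P_1P_2 × P_1P_3 = (704, 704, 0).
The plane has equation n·P = 23936. For P_4: n·P_4 = 23936.
Equal, so P_4 lies in the plane and all four are coplanar.

Yes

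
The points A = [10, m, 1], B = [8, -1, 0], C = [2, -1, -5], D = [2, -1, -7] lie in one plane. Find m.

-1

Coplanarity ⇔ det[AB; AC; AD] = 0.
Expanding, this is linear in m: (12)m + (12) = 0.
So m = -1.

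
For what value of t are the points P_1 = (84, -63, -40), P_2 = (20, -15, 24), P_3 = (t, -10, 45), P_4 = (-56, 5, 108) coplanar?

Normal to plane P_1P_2P_4: n = (2752, 512, 2368); plane equation n·P = 104192.
Requiring n·P_3 = 104192: (2752)t + (101440) = 104192.
So t = 1.

1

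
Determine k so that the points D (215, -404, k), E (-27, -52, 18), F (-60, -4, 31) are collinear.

Collinearity requires DE × DF = 0; each component is linear in k.
The x-component gives (48)k + (3712) = 0, so k = -232/3.
The remaining components then also vanish.

-232/3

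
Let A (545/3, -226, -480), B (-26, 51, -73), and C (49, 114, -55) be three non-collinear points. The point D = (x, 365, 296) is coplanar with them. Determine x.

-110

A normal to the plane is n = AB × AC = (-20655, 34263, -33858).
D lies in the plane iff n · AD = 0.
This gives (-20655)x + (-2272050) = 0, so x = -110.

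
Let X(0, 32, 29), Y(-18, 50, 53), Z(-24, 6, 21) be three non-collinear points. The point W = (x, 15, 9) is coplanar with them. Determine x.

12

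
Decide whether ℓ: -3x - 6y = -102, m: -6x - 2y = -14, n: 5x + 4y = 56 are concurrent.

Yes

Lines aᵢx + bᵢy = cᵢ with pairwise distinct directions are concurrent exactly when det[aᵢ bᵢ cᵢ] = 0.
Here the determinant is 0.
It vanishes, so the lines are concurrent at (-4, 19).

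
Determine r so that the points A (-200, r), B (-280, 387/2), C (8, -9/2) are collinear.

277/2

The three points are collinear iff det[AB; AC] = 0.
This determinant is linear in r: (288)r + (-39888) = 0, so r = 277/2.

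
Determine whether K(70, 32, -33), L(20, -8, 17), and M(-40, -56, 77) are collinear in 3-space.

Yes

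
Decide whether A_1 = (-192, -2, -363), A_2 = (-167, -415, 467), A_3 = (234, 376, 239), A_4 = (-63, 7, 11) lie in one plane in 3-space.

No

A normal to the plane through A_1, A_2, A_3 is n = A_1A_2 × A_1A_3 = (-562366, 338530, 185388).
The plane has equation n·P = 40001368. For A_4: n·A_4 = 39838036.
39838036 ≠ 40001368, so A_4 is off the plane.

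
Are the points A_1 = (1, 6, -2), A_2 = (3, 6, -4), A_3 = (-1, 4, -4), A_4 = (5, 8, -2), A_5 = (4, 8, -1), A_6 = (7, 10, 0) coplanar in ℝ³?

The plane through A_1, A_2, A_3 has normal n = A_1A_2 × A_1A_3 = (-4, 8, -4) and equation n·P = 52.
Checking the remaining points: n·A_4 = 52, n·A_5 = 52, n·A_6 = 52.
All equal 52, so all 6 points lie in one plane.

Yes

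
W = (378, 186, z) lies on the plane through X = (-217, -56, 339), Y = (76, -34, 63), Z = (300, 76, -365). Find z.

-681

The plane through X, Y, Z has equation 20944x + 63580y + 27302z = 1150050.
Substituting W: (27302)z + (19742712) = 1150050, so z = -681.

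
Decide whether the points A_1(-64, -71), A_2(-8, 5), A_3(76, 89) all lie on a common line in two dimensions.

A_1A_2 = (56, 76), A_1A_3 = (140, 160).
Twice the signed area of △A_1A_2A_3 is (56)(160) − (76)(140) = -1680.
The area is nonzero, so the three points are not collinear.

No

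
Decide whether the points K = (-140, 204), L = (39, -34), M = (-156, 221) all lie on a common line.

KL = (179, -238), KM = (-16, 17).
If collinear, KM would be a scalar multiple of KL. But (179)·(17) ≠ (-238)·(-16) (difference -765), so they are not parallel; the points are not collinear.

No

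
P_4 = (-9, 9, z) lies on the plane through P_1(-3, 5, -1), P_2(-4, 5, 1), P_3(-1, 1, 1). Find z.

5

Coplanarity requires P_1P_2 · (P_1P_3 × P_1P_4) = 0.
P_1P_2 = (-1, 0, 2), P_1P_3 = (2, -4, 2); the triple product is linear in z with coefficient 4 and constant term -20.
Setting it to zero: z = 5.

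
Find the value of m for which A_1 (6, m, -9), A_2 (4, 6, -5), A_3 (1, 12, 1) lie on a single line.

Direction A_2A_3 = (-3, 6, 6). From the x-coordinate of A_1, the parameter along the line is τ = (6 − 4)/(-3) = -2/3.
Then m = 6 + (-2/3)·(6) = 2.

2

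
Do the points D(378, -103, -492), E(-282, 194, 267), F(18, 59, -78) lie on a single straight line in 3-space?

Yes

DE = (-660, 297, 759), DF = (-360, 162, 414).
Each component of DF is 6/11 times the corresponding component of DE, so DF = 6/11·DE and the points are collinear.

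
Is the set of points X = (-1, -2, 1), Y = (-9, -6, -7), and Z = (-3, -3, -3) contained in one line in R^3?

No

XY = (-8, -4, -8), XZ = (-2, -1, -4).
Comparing components 2 and 3: (-4)(-4) − (-8)(-1) = 8 ≠ 0, so XY and XZ are not parallel and the points are not collinear.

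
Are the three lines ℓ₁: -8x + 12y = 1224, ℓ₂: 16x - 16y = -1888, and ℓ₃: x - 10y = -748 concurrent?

The three lines meet at one point iff the augmented coefficient matrix [aᵢ bᵢ cᵢ] has rank < 3, i.e. its determinant vanishes.
Here the determinant is 0.
It vanishes, so the lines are concurrent at (-48, 70).

Yes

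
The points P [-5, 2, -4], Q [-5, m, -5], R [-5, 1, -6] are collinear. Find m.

3/2

Direction PR = (0, -1, -2). From the z-coordinate of Q, the parameter along the line is τ = (-5 − (-4))/(-2) = 1/2.
Then m = 2 + 1/2·(-1) = 3/2.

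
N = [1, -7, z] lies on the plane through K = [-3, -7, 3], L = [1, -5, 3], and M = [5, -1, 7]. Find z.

Coplanarity requires KL · (KM × KN) = 0.
KL = (4, 2, 0), KM = (8, 6, 4); the triple product is linear in z with coefficient 8 and constant term 8.
Setting it to zero: z = -1.

-1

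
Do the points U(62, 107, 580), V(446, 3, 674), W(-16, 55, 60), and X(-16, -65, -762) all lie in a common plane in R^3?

A normal to the plane through U, V, W is n = UV × UW = (58968, 192348, -28080).
The plane has equation n·P = 7950852. For X: n·X = 7950852.
Equal, so X lies in the plane and all four are coplanar.

Yes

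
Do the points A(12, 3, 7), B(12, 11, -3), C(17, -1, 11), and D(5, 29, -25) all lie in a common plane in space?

The four points are coplanar iff the 3×3 determinant with rows AB, AC, AD is zero.
Rows: (0, 8, -10), (5, -4, 4), (-7, 26, -32).
Expanding along the first row: (0)(24) − (8)(-132) + (-10)(102) = 36.
Nonzero ⇒ not coplanar.

No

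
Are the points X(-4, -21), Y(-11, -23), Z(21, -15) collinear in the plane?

No

XY = (-7, -2), XZ = (25, 6).
Twice the signed area of △XYZ is (-7)(6) − (-2)(25) = 8.
The area is nonzero, so the three points are not collinear.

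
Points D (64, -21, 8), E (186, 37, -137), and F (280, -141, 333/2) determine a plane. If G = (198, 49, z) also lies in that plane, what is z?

A normal to the plane is n = DE × DF = (-8207, -50657, -27168).
G lies in the plane iff n · DG = 0.
This gives (-27168)z + (-4428384) = 0, so z = -163.

-163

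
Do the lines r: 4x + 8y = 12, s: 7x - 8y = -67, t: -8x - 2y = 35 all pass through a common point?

No

The three lines meet at one point iff the augmented coefficient matrix [aᵢ bᵢ cᵢ] has rank < 3, i.e. its determinant vanishes.
Here the determinant is -264.
Nonzero, so no common point exists.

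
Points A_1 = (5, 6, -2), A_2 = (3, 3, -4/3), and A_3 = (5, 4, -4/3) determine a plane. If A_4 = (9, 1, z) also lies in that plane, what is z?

1/3

A normal to the plane is n = A_1A_2 × A_1A_3 = (-2/3, 4/3, 4).
A_4 lies in the plane iff n · A_1A_4 = 0.
This gives (4)z + (-4/3) = 0, so z = 1/3.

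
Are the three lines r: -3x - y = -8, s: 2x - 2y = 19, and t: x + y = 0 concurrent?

No

Intersecting r and s: solving the 2×2 system gives (x, y) = (35/8, -41/8).
Substitute into t: (1)(35/8) + (1)(-41/8) = -3/4.
But t requires 0 ≠ -3/4, so the three lines have no common point.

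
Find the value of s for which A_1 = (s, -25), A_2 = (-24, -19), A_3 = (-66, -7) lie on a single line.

Collinearity: (A_1 − A_2) must be parallel to (A_3 − A_2) = (-42, 12).
Cross-multiplying the components: (s − (-24))·(12) = (-6)·(-42).
Solving gives s = -3.

-3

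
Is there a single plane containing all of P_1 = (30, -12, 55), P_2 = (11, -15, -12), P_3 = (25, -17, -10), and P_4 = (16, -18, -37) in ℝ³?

A normal to the plane through P_1, P_2, P_3 is n = P_1P_2 × P_1P_3 = (-140, -900, 80).
The plane has equation n·P = 11000. For P_4: n·P_4 = 11000.
Equal, so P_4 lies in the plane and all four are coplanar.

Yes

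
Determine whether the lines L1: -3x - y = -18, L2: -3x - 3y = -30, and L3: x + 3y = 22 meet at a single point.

Yes

Intersecting L1 and L2: solving the 2×2 system gives (x, y) = (4, 6).
Substitute into L3: (1)(4) + (3)(6) = 22.
This equals 22, so (4, 6) lies on all three lines and they are concurrent.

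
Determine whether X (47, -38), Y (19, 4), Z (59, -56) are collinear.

XY = (-28, 42), XZ = (12, -18).
Twice the signed area of △XYZ is (-28)(-18) − (42)(12) = 0.
The triangle is degenerate (zero area), so the points are collinear.

Yes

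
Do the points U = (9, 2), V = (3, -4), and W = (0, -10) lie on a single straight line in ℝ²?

UV = (-6, -6), UW = (-9, -12).
If collinear, UW would be a scalar multiple of UV. But (-6)·(-12) ≠ (-6)·(-9) (difference 18), so they are not parallel; the points are not collinear.

No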